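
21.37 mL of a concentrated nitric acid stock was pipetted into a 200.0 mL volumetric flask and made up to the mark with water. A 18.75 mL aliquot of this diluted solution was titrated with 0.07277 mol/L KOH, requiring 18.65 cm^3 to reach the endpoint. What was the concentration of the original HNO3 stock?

0.677 M

n(KOH) = 0.07277 x 0.01865 = 0.001357 mol.
n(HNO3) in the aliquot = 0.001357 mol.
[diluted HNO3] = 0.001357 / 0.01875 = 0.07238 M.
Dilution factor = 200.0/21.37 = 9.359, so [stock] = 0.07238 x 9.359 = 0.677 M.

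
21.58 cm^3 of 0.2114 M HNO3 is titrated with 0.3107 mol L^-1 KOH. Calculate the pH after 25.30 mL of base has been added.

n(acid) = 0.2114 x 0.02158 = 0.004562 mol; n(KOH) added = 0.3107 x 0.02530 = 0.007861 mol.
Base is in excess by 0.007861 - 0.004562 = 0.003299 mol in a total volume of 0.04688 L.
[OH^-] = 0.003299/0.04688 = 0.07036 M, so pOH = 1.15 and pH = 14.00 - 1.15 = 12.85.

12.85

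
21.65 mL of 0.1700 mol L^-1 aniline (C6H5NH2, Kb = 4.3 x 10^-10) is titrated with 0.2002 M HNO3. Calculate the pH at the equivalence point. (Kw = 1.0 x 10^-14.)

n(C6H5NH2) = 0.1700 x 0.02165 = 0.003680 mol; V(HNO3) at equivalence = 0.003680/0.2002 = 0.01838 L.
At equivalence the base is fully converted to C6H5NH3+; total volume = 0.04003 L, so [C6H5NH3+] = 0.003680/0.04003 = 0.09193 M.
Ka(C6H5NH3+) = Kw/Kb = 1.0e-14 / 4.3 x 10^-10 = 2.33e-5.
[H^+] = sqrt(Ka x [C6H5NH3+]) = sqrt(2.33e-5 x 0.09193) = 0.00146 M.
pH = -log(0.00146) = 2.83.

2.83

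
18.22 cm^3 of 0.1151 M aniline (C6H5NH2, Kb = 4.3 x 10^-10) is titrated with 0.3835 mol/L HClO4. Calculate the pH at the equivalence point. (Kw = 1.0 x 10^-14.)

n(C6H5NH2) = 0.1151 x 0.01822 = 0.002097 mol; V(HClO4) at equivalence = 0.002097/0.3835 = 0.005468 L.
At equivalence the base is fully converted to C6H5NH3+; total volume = 0.02369 L, so [C6H5NH3+] = 0.002097/0.02369 = 0.08853 M.
Ka(C6H5NH3+) = Kw/Kb = 1.0e-14 / 4.3 x 10^-10 = 2.33e-5.
[H^+] = sqrt(Ka x [C6H5NH3+]) = sqrt(2.33e-5 x 0.08853) = 0.00143 M.
pH = -log(0.00143) = 2.84.

2.84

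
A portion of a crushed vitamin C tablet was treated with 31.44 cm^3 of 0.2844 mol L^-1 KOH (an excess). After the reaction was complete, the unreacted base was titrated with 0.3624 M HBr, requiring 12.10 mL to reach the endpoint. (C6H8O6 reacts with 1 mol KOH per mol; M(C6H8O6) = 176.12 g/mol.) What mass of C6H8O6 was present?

Total n(KOH) added = 0.2844 x 0.03144 = 0.008942 mol.
n(HBr) used = 0.3624 x 0.01210 = 0.004385 mol, which equals the excess n(KOH).
So n(KOH) consumed by the sample = 0.008942 - 0.004385 = 0.004556 mol.
n(C6H8O6) = 0.004556 / 1 = 0.004556 mol.
mass = 0.004556 mol x 176.12 g/mol = 0.802 g.

0.802 g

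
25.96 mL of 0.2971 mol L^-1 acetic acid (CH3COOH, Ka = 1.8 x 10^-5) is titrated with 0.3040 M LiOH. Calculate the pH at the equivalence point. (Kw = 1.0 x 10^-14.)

8.96

n(CH3COOH) = 0.2971 x 0.02596 = 0.007713 mol; V(LiOH) at equivalence = 0.007713/0.3040 = 0.02537 L.
At equivalence all the acid is converted to CH3COO-; total volume = 0.02596 + 0.02537 = 0.05133 L, so [CH3COO-] = 0.007713/0.05133 = 0.1503 M.
Kb = Kw/Ka = 1.0e-14 / 1.8 x 10^-5 = 5.56e-10.
[OH^-] = sqrt(Kb x [CH3COO-]) = sqrt(5.56e-10 x 0.1503) = 9.14e-6 M.
pOH = 5.04, so pH = 14.00 - 5.04 = 8.96.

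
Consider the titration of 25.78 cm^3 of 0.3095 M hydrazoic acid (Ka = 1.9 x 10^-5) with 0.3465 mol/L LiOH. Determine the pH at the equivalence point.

n(HN3) = 0.3095 x 0.02578 = 0.007979 mol; V(LiOH) at equivalence = 0.007979/0.3465 = 0.02303 L.
At equivalence all the acid is converted to N3-; total volume = 0.02578 + 0.02303 = 0.04881 L, so [N3-] = 0.007979/0.04881 = 0.1635 M.
Kb = Kw/Ka = 1.0e-14 / 1.9 x 10^-5 = 5.26e-10.
[OH^-] = sqrt(Kb x [N3-]) = sqrt(5.26e-10 x 0.1635) = 9.28e-6 M.
pOH = 5.03, so pH = 14.00 - 5.03 = 8.97.

8.97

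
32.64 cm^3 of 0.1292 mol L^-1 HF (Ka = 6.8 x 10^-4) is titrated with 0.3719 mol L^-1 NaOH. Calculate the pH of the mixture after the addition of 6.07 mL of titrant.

Initial n(HF) = 0.1292 x 0.03264 = 0.004217 mol.
n(NaOH) added = 0.3719 x 0.006070 = 0.002257 mol, converting that many moles of HF to F-.
Remaining n(HF) = 0.001960 mol; n(F-) = 0.002257 mol.
By Henderson-Hasselbalch, pH = pKa + log([A^-]/[HA]) = 3.17 + log(0.002257/0.001960) = 3.17 + (+0.06) = 3.23.

3.23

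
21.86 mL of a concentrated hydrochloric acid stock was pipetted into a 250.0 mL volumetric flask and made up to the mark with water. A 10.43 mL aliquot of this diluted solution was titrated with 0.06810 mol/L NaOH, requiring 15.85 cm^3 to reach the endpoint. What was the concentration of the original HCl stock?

n(NaOH) = 0.06810 x 0.01585 = 0.001079 mol.
n(HCl) in the aliquot = 0.001079 mol.
[diluted HCl] = 0.001079 / 0.01043 = 0.1035 M.
Dilution factor = 250.0/21.86 = 11.44, so [stock] = 0.1035 x 11.44 = 1.18 M.

1.18 M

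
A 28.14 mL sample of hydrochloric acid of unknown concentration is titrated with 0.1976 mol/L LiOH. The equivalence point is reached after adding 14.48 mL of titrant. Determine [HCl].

0.102 M

n(LiOH) delivered = 0.1976 x 0.01448 = 0.002861 mol.
For a 1:1 reaction, n(HCl) = 0.002861 mol.
[HCl] = 0.002861 mol / 0.02814 L = 0.102 M.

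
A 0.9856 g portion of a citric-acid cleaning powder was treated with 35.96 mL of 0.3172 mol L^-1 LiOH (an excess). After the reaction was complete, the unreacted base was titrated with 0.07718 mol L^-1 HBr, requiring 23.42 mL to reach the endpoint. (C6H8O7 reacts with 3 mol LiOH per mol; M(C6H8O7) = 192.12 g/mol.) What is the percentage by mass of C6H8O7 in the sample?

62.4%

Total n(LiOH) added = 0.3172 x 0.03596 = 0.01141 mol.
n(HBr) used = 0.07718 x 0.02342 = 0.001808 mol, which equals the excess n(LiOH).
So n(LiOH) consumed by the sample = 0.01141 - 0.001808 = 0.009599 mol.
n(C6H8O7) = 0.009599 / 3 = 0.003200 mol.
mass C6H8O7 = 0.003200 x 192.12 = 0.6147 g, so %C6H8O7 = 0.6147/0.9856 x 100 = 62.4%.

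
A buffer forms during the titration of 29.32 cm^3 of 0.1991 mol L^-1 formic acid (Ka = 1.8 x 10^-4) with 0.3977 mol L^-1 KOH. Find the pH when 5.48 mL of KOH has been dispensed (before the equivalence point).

3.52

Initial n(HCOOH) = 0.1991 x 0.02932 = 0.005838 mol.
n(KOH) added = 0.3977 x 0.005480 = 0.002179 mol, converting that many moles of HCOOH to HCOO-.
Remaining n(HCOOH) = 0.003658 mol; n(HCOO-) = 0.002179 mol.
By Henderson-Hasselbalch, pH = pKa + log([A^-]/[HA]) = 3.74 + log(0.002179/0.003658) = 3.74 + (-0.22) = 3.52.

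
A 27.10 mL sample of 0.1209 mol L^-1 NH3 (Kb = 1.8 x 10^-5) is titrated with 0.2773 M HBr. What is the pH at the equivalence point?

n(NH3) = 0.1209 x 0.02710 = 0.003276 mol; V(HBr) at equivalence = 0.003276/0.2773 = 0.01182 L.
At equivalence the base is fully converted to NH4+; total volume = 0.03892 L, so [NH4+] = 0.003276/0.03892 = 0.08419 M.
Ka(NH4+) = Kw/Kb = 1.0e-14 / 1.8 x 10^-5 = 5.56e-10.
[H^+] = sqrt(Ka x [NH4+]) = sqrt(5.56e-10 x 0.08419) = 6.84e-6 M.
pH = -log(6.84e-6) = 5.16.

5.16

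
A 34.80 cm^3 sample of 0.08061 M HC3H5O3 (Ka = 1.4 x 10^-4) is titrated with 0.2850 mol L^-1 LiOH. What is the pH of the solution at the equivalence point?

8.33

n(HC3H5O3) = 0.08061 x 0.03480 = 0.002805 mol; V(LiOH) at equivalence = 0.002805/0.2850 = 0.009843 L.
At equivalence all the acid is converted to C3H5O3-; total volume = 0.03480 + 0.009843 = 0.04464 L, so [C3H5O3-] = 0.002805/0.04464 = 0.06284 M.
Kb = Kw/Ka = 1.0e-14 / 1.4 x 10^-4 = 7.14e-11.
[OH^-] = sqrt(Kb x [C3H5O3-]) = sqrt(7.14e-11 x 0.06284) = 2.12e-6 M.
pOH = 5.67, so pH = 14.00 - 5.67 = 8.33.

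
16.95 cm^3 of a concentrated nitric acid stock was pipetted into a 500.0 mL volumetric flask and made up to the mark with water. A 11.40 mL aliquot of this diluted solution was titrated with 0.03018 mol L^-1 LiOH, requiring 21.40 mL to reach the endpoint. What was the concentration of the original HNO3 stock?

n(LiOH) = 0.03018 x 0.02140 = 0.0006459 mol.
n(HNO3) in the aliquot = 0.0006459 mol.
[diluted HNO3] = 0.0006459 / 0.01140 = 0.05665 M.
Dilution factor = 500.0/16.95 = 29.50, so [stock] = 0.05665 x 29.50 = 1.67 M.

1.67 M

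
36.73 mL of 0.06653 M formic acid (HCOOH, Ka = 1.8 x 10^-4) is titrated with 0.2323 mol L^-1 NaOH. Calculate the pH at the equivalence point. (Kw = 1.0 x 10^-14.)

8.23

n(HCOOH) = 0.06653 x 0.03673 = 0.002444 mol; V(NaOH) at equivalence = 0.002444/0.2323 = 0.01052 L.
At equivalence all the acid is converted to HCOO-; total volume = 0.03673 + 0.01052 = 0.04725 L, so [HCOO-] = 0.002444/0.04725 = 0.05172 M.
Kb = Kw/Ka = 1.0e-14 / 1.8 x 10^-4 = 5.56e-11.
[OH^-] = sqrt(Kb x [HCOO-]) = sqrt(5.56e-11 x 0.05172) = 1.70e-6 M.
pOH = 5.77, so pH = 14.00 - 5.77 = 8.23.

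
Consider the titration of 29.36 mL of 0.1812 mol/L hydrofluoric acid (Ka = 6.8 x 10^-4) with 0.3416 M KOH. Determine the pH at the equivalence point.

n(HF) = 0.1812 x 0.02936 = 0.005320 mol; V(KOH) at equivalence = 0.005320/0.3416 = 0.01557 L.
At equivalence all the acid is converted to F-; total volume = 0.02936 + 0.01557 = 0.04493 L, so [F-] = 0.005320/0.04493 = 0.1184 M.
Kb = Kw/Ka = 1.0e-14 / 6.8 x 10^-4 = 1.47e-11.
[OH^-] = sqrt(Kb x [F-]) = sqrt(1.47e-11 x 0.1184) = 1.32e-6 M.
pOH = 5.88, so pH = 14.00 - 5.88 = 8.12.

8.12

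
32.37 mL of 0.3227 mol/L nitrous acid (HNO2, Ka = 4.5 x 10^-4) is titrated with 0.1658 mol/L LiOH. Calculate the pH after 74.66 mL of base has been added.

n(acid) = 0.3227 x 0.03237 = 0.01045 mol; n(LiOH) added = 0.1658 x 0.07466 = 0.01238 mol.
Base is in excess by 0.01238 - 0.01045 = 0.001933 mol in a total volume of 0.1070 L.
[OH^-] = 0.001933/0.1070 = 0.01806 M, so pOH = 1.74 and pH = 14.00 - 1.74 = 12.26.

12.26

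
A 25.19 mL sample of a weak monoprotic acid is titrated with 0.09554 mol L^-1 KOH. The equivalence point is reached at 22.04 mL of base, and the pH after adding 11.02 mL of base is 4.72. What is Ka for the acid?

11.02 mL is half of the equivalence volume, so this is the half-equivalence point where [HA] = [A^-].
At half-equivalence pH = pKa, so pKa = 4.72.
Ka = 10^(-4.72) = 1.9 x 10^-5.

1.9 x 10^-5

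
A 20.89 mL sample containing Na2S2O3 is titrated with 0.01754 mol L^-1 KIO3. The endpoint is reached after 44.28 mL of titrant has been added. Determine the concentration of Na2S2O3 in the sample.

0.223 M

n(KIO3) = 0.01754 x 0.04428 = 0.0007767 mol.
From the balanced equation, 1 mol KIO3 reacts with 6 mol Na2S2O3, so n(Na2S2O3) = 0.0007767 x 6/1 = 0.004660 mol.
[Na2S2O3] = 0.004660 / 0.02089 L = 0.223 M.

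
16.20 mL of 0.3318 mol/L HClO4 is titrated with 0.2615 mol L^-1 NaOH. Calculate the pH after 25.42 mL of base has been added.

n(acid) = 0.3318 x 0.01620 = 0.005375 mol; n(NaOH) added = 0.2615 x 0.02542 = 0.006647 mol.
Base is in excess by 0.006647 - 0.005375 = 0.001272 mol in a total volume of 0.04162 L.
[OH^-] = 0.001272/0.04162 = 0.03057 M, so pOH = 1.51 and pH = 14.00 - 1.51 = 12.49.

12.49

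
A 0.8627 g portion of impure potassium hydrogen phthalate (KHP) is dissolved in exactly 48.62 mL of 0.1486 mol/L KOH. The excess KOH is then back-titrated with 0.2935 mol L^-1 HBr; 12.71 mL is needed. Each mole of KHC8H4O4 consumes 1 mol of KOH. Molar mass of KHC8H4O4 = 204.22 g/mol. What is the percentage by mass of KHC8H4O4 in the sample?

Total n(KOH) added = 0.1486 x 0.04862 = 0.007225 mol.
n(HBr) used = 0.2935 x 0.01271 = 0.003730 mol, which equals the excess n(KOH).
So n(KOH) consumed by the sample = 0.007225 - 0.003730 = 0.003495 mol.
n(KHC8H4O4) = 0.003495 / 1 = 0.003495 mol.
mass KHC8H4O4 = 0.003495 x 204.22 = 0.7137 g, so %KHC8H4O4 = 0.7137/0.8627 x 100 = 82.7%.

82.7%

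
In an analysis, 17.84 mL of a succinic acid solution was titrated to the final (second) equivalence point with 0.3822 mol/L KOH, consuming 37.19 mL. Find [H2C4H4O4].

n(KOH) = 0.3822 x 0.03719 = 0.01421 mol.
At the final (second) equivalence point, 2 mol OH^- react per mol H2C4H4O4, so n(H2C4H4O4) = 0.01421 / 2 = 0.007107 mol.
[H2C4H4O4] = 0.007107 / 0.01784 L = 0.398 M.

0.398 M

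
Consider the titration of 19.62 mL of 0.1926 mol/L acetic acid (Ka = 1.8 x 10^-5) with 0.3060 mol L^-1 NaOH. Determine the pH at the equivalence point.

8.91

n(CH3COOH) = 0.1926 x 0.01962 = 0.003779 mol; V(NaOH) at equivalence = 0.003779/0.3060 = 0.01235 L.
At equivalence all the acid is converted to CH3COO-; total volume = 0.01962 + 0.01235 = 0.03197 L, so [CH3COO-] = 0.003779/0.03197 = 0.1182 M.
Kb = Kw/Ka = 1.0e-14 / 1.8 x 10^-5 = 5.56e-10.
[OH^-] = sqrt(Kb x [CH3COO-]) = sqrt(5.56e-10 x 0.1182) = 8.10e-6 M.
pOH = 5.09, so pH = 14.00 - 5.09 = 8.91.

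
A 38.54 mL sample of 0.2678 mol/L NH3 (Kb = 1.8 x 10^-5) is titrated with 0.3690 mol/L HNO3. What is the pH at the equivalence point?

5.03

n(NH3) = 0.2678 x 0.03854 = 0.01032 mol; V(HNO3) at equivalence = 0.01032/0.3690 = 0.02797 L.
At equivalence the base is fully converted to NH4+; total volume = 0.06651 L, so [NH4+] = 0.01032/0.06651 = 0.1552 M.
Ka(NH4+) = Kw/Kb = 1.0e-14 / 1.8 x 10^-5 = 5.56e-10.
[H^+] = sqrt(Ka x [NH4+]) = sqrt(5.56e-10 x 0.1552) = 9.28e-6 M.
pH = -log(9.28e-6) = 5.03.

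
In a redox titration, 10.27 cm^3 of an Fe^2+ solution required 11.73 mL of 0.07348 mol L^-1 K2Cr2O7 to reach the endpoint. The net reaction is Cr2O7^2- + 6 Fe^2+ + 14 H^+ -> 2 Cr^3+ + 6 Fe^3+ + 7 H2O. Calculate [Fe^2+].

n(K2Cr2O7) = 0.07348 x 0.01173 = 0.0008619 mol.
From the balanced equation, 1 mol K2Cr2O7 reacts with 6 mol Fe^2+, so n(Fe^2+) = 0.0008619 x 6/1 = 0.005172 mol.
[Fe^2+] = 0.005172 / 0.01027 L = 0.504 M.

0.504 M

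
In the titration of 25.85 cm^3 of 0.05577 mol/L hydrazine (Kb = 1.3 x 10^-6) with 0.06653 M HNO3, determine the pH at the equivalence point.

n(N2H4) = 0.05577 x 0.02585 = 0.001442 mol; V(HNO3) at equivalence = 0.001442/0.06653 = 0.02167 L.
At equivalence the base is fully converted to N2H5+; total volume = 0.04752 L, so [N2H5+] = 0.001442/0.04752 = 0.03034 M.
Ka(N2H5+) = Kw/Kb = 1.0e-14 / 1.3 x 10^-6 = 7.69e-9.
[H^+] = sqrt(Ka x [N2H5+]) = sqrt(7.69e-9 x 0.03034) = 1.53e-5 M.
pH = -log(1.53e-5) = 4.82.

4.82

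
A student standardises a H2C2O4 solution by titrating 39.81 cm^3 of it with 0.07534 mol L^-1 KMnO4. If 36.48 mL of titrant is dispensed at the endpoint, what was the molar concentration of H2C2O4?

n(KMnO4) = 0.07534 x 0.03648 = 0.002748 mol.
From the balanced equation, 2 mol KMnO4 reacts with 5 mol H2C2O4, so n(H2C2O4) = 0.002748 x 5/2 = 0.006871 mol.
[H2C2O4] = 0.006871 / 0.03981 L = 0.173 M.

0.173 M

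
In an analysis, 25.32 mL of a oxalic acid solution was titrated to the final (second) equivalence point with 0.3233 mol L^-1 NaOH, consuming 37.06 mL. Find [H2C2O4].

0.237 M

n(NaOH) = 0.3233 x 0.03706 = 0.01198 mol.
At the final (second) equivalence point, 2 mol OH^- react per mol H2C2O4, so n(H2C2O4) = 0.01198 / 2 = 0.005991 mol.
[H2C2O4] = 0.005991 / 0.02532 L = 0.237 M.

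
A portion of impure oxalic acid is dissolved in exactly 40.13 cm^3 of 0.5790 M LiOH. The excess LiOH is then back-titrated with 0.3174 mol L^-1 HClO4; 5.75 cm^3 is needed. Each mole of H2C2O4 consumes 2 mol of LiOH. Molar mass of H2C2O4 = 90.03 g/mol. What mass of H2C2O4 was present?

0.964 g

Total n(LiOH) added = 0.5790 x 0.04013 = 0.02324 mol.
n(HClO4) used = 0.3174 x 0.005750 = 0.001825 mol, which equals the excess n(LiOH).
So n(LiOH) consumed by the sample = 0.02324 - 0.001825 = 0.02141 mol.
n(H2C2O4) = 0.02141 / 2 = 0.01071 mol.
mass = 0.01071 mol x 90.03 g/mol = 0.964 g.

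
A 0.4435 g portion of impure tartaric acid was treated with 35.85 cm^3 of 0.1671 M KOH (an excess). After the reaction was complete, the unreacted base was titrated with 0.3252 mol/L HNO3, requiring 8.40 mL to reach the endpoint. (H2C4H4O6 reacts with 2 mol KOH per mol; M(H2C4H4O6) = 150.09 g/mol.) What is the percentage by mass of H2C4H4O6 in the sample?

Total n(KOH) added = 0.1671 x 0.03585 = 0.005991 mol.
n(HNO3) used = 0.3252 x 0.008400 = 0.002732 mol, which equals the excess n(KOH).
So n(KOH) consumed by the sample = 0.005991 - 0.002732 = 0.003259 mol.
n(H2C4H4O6) = 0.003259 / 2 = 0.001629 mol.
mass H2C4H4O6 = 0.001629 x 150.09 = 0.2446 g, so %H2C4H4O6 = 0.2446/0.4435 x 100 = 55.1%.

55.1%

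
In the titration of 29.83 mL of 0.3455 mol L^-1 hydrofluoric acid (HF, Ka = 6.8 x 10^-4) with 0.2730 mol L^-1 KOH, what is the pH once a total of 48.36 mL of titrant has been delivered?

n(acid) = 0.3455 x 0.02983 = 0.01031 mol; n(KOH) added = 0.2730 x 0.04836 = 0.01320 mol.
Base is in excess by 0.01320 - 0.01031 = 0.002896 mol in a total volume of 0.07819 L.
[OH^-] = 0.002896/0.07819 = 0.03704 M, so pOH = 1.43 and pH = 14.00 - 1.43 = 12.57.

12.57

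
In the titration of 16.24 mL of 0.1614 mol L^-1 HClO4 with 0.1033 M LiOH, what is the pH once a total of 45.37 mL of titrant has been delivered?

n(acid) = 0.1614 x 0.01624 = 0.002621 mol; n(LiOH) added = 0.1033 x 0.04537 = 0.004687 mol.
Base is in excess by 0.004687 - 0.002621 = 0.002066 mol in a total volume of 0.06161 L.
[OH^-] = 0.002066/0.06161 = 0.03353 M, so pOH = 1.47 and pH = 14.00 - 1.47 = 12.53.

12.53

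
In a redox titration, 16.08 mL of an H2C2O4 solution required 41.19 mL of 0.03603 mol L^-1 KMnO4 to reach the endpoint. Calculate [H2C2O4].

n(KMnO4) = 0.03603 x 0.04119 = 0.001484 mol.
From the balanced equation, 2 mol KMnO4 reacts with 5 mol H2C2O4, so n(H2C2O4) = 0.001484 x 5/2 = 0.003710 mol.
[H2C2O4] = 0.003710 / 0.01608 L = 0.231 M.

0.231 M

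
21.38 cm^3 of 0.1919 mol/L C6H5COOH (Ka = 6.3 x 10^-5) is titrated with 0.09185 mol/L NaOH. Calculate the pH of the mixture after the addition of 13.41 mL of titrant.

Initial n(C6H5COOH) = 0.1919 x 0.02138 = 0.004103 mol.
n(NaOH) added = 0.09185 x 0.01341 = 0.001232 mol, converting that many moles of C6H5COOH to C6H5COO-.
Remaining n(C6H5COOH) = 0.002871 mol; n(C6H5COO-) = 0.001232 mol.
By Henderson-Hasselbalch, pH = pKa + log([A^-]/[HA]) = 4.20 + log(0.001232/0.002871) = 4.20 + (-0.37) = 3.83.

3.83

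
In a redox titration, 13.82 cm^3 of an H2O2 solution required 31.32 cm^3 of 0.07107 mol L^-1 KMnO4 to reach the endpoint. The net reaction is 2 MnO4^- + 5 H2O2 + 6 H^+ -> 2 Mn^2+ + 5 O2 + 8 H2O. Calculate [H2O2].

n(KMnO4) = 0.07107 x 0.03132 = 0.002226 mol.
From the balanced equation, 2 mol KMnO4 reacts with 5 mol H2O2, so n(H2O2) = 0.002226 x 5/2 = 0.005565 mol.
[H2O2] = 0.005565 / 0.01382 L = 0.403 M.

0.403 M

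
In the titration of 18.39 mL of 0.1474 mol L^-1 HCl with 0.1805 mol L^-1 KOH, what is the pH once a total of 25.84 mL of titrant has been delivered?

12.65

n(acid) = 0.1474 x 0.01839 = 0.002711 mol; n(KOH) added = 0.1805 x 0.02584 = 0.004664 mol.
Base is in excess by 0.004664 - 0.002711 = 0.001953 mol in a total volume of 0.04423 L.
[OH^-] = 0.001953/0.04423 = 0.04417 M, so pOH = 1.35 and pH = 14.00 - 1.35 = 12.65.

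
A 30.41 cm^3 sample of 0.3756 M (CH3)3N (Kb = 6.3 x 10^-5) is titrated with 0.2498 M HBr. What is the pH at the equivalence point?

n((CH3)3N) = 0.3756 x 0.03041 = 0.01142 mol; V(HBr) at equivalence = 0.01142/0.2498 = 0.04572 L.
At equivalence the base is fully converted to (CH3)3NH+; total volume = 0.07613 L, so [(CH3)3NH+] = 0.01142/0.07613 = 0.1500 M.
Ka((CH3)3NH+) = Kw/Kb = 1.0e-14 / 6.3 x 10^-5 = 1.59e-10.
[H^+] = sqrt(Ka x [(CH3)3NH+]) = sqrt(1.59e-10 x 0.1500) = 4.88e-6 M.
pH = -log(4.88e-6) = 5.31.

5.31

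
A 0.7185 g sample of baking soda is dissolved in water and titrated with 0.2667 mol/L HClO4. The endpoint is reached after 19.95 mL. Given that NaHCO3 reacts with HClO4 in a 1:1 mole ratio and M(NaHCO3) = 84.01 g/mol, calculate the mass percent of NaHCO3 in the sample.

62.2%

n(HClO4) = 0.2667 x 0.01995 = 0.005321 mol.
n(NaHCO3) = 0.005321 / 1 = 0.005321 mol.
mass of NaHCO3 = 0.005321 x 84.01 = 0.4470 g.
% purity = 0.4470 / 0.7185 x 100 = 62.2%.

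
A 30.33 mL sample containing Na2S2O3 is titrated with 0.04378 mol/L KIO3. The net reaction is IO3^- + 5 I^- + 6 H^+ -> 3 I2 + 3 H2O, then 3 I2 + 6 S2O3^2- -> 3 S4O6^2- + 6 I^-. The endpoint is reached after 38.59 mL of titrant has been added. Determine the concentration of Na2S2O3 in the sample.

0.334 M

n(KIO3) = 0.04378 x 0.03859 = 0.001689 mol.
From the balanced equation, 1 mol KIO3 reacts with 6 mol Na2S2O3, so n(Na2S2O3) = 0.001689 x 6/1 = 0.01014 mol.
[Na2S2O3] = 0.01014 / 0.03033 L = 0.334 M.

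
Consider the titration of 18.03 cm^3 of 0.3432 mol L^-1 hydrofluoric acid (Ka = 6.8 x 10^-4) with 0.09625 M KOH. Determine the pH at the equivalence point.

8.02

n(HF) = 0.3432 x 0.01803 = 0.006188 mol; V(KOH) at equivalence = 0.006188/0.09625 = 0.06429 L.
At equivalence all the acid is converted to F-; total volume = 0.01803 + 0.06429 = 0.08232 L, so [F-] = 0.006188/0.08232 = 0.07517 M.
Kb = Kw/Ka = 1.0e-14 / 6.8 x 10^-4 = 1.47e-11.
[OH^-] = sqrt(Kb x [F-]) = sqrt(1.47e-11 x 0.07517) = 1.05e-6 M.
pOH = 5.98, so pH = 14.00 - 5.98 = 8.02.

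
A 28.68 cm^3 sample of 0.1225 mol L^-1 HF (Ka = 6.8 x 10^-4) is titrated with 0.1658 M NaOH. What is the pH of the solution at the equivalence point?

8.01

n(HF) = 0.1225 x 0.02868 = 0.003513 mol; V(NaOH) at equivalence = 0.003513/0.1658 = 0.02119 L.
At equivalence all the acid is converted to F-; total volume = 0.02868 + 0.02119 = 0.04987 L, so [F-] = 0.003513/0.04987 = 0.07045 M.
Kb = Kw/Ka = 1.0e-14 / 6.8 x 10^-4 = 1.47e-11.
[OH^-] = sqrt(Kb x [F-]) = sqrt(1.47e-11 x 0.07045) = 1.02e-6 M.
pOH = 5.99, so pH = 14.00 - 5.99 = 8.01.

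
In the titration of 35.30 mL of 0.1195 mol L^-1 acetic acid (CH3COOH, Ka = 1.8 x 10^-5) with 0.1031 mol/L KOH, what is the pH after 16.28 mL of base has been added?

Initial n(CH3COOH) = 0.1195 x 0.03530 = 0.004218 mol.
n(KOH) added = 0.1031 x 0.01628 = 0.001678 mol, converting that many moles of CH3COOH to CH3COO-.
Remaining n(CH3COOH) = 0.002540 mol; n(CH3COO-) = 0.001678 mol.
By Henderson-Hasselbalch, pH = pKa + log([A^-]/[HA]) = 4.74 + log(0.001678/0.002540) = 4.74 + (-0.18) = 4.56.

4.56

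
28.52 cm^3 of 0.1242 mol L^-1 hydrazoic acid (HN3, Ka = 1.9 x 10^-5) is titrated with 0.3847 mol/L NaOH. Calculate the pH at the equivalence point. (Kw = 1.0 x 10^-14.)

8.85

n(HN3) = 0.1242 x 0.02852 = 0.003542 mol; V(NaOH) at equivalence = 0.003542/0.3847 = 0.009208 L.
At equivalence all the acid is converted to N3-; total volume = 0.02852 + 0.009208 = 0.03773 L, so [N3-] = 0.003542/0.03773 = 0.09389 M.
Kb = Kw/Ka = 1.0e-14 / 1.9 x 10^-5 = 5.26e-10.
[OH^-] = sqrt(Kb x [N3-]) = sqrt(5.26e-10 x 0.09389) = 7.03e-6 M.
pOH = 5.15, so pH = 14.00 - 5.15 = 8.85.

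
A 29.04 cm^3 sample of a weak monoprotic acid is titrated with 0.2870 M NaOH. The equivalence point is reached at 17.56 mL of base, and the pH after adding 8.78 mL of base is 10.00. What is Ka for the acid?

8.78 mL is half of the equivalence volume, so this is the half-equivalence point where [HA] = [A^-].
At half-equivalence pH = pKa, so pKa = 10.00.
Ka = 10^(-10.00) = 1.0 x 10^-10.

1.0 x 10^-10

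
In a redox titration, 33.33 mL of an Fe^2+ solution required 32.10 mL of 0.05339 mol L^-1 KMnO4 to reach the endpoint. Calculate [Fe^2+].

n(KMnO4) = 0.05339 x 0.03210 = 0.001714 mol.
From the balanced equation, 1 mol KMnO4 reacts with 5 mol Fe^2+, so n(Fe^2+) = 0.001714 x 5/1 = 0.008569 mol.
[Fe^2+] = 0.008569 / 0.03333 L = 0.257 M.

0.257 M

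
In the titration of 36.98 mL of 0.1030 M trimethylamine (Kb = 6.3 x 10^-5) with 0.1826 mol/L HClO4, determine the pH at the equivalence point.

5.49

n((CH3)3N) = 0.1030 x 0.03698 = 0.003809 mol; V(HClO4) at equivalence = 0.003809/0.1826 = 0.02086 L.
At equivalence the base is fully converted to (CH3)3NH+; total volume = 0.05784 L, so [(CH3)3NH+] = 0.003809/0.05784 = 0.06585 M.
Ka((CH3)3NH+) = Kw/Kb = 1.0e-14 / 6.3 x 10^-5 = 1.59e-10.
[H^+] = sqrt(Ka x [(CH3)3NH+]) = sqrt(1.59e-10 x 0.06585) = 3.23e-6 M.
pH = -log(3.23e-6) = 5.49.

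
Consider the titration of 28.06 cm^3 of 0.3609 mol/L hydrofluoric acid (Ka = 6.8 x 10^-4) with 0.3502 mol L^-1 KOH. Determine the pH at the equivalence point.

n(HF) = 0.3609 x 0.02806 = 0.01013 mol; V(KOH) at equivalence = 0.01013/0.3502 = 0.02892 L.
At equivalence all the acid is converted to F-; total volume = 0.02806 + 0.02892 = 0.05698 L, so [F-] = 0.01013/0.05698 = 0.1777 M.
Kb = Kw/Ka = 1.0e-14 / 6.8 x 10^-4 = 1.47e-11.
[OH^-] = sqrt(Kb x [F-]) = sqrt(1.47e-11 x 0.1777) = 1.62e-6 M.
pOH = 5.79, so pH = 14.00 - 5.79 = 8.21.

8.21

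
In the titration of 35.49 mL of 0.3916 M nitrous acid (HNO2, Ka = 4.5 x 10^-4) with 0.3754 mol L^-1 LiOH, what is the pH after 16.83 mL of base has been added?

3.27

Initial n(HNO2) = 0.3916 x 0.03549 = 0.01390 mol.
n(LiOH) added = 0.3754 x 0.01683 = 0.006318 mol, converting that many moles of HNO2 to NO2-.
Remaining n(HNO2) = 0.007580 mol; n(NO2-) = 0.006318 mol.
By Henderson-Hasselbalch, pH = pKa + log([A^-]/[HA]) = 3.35 + log(0.006318/0.007580) = 3.35 + (-0.08) = 3.27.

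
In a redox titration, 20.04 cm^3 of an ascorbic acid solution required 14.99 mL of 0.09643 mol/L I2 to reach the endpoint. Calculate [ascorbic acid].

0.0721 M

n(I2) = 0.09643 x 0.01499 = 0.001445 mol.
From the balanced equation, 1 mol I2 reacts with 1 mol ascorbic acid, so n(ascorbic acid) = 0.001445 x 1/1 = 0.001445 mol.
[ascorbic acid] = 0.001445 / 0.02004 L = 0.0721 M.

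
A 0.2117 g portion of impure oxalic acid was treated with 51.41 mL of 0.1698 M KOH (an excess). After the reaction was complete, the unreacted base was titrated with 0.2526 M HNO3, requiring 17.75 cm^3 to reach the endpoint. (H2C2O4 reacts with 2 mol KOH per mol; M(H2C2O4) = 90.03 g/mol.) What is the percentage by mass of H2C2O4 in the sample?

90.3%

Total n(KOH) added = 0.1698 x 0.05141 = 0.008729 mol.
n(HNO3) used = 0.2526 x 0.01775 = 0.004484 mol, which equals the excess n(KOH).
So n(KOH) consumed by the sample = 0.008729 - 0.004484 = 0.004246 mol.
n(H2C2O4) = 0.004246 / 2 = 0.002123 mol.
mass H2C2O4 = 0.002123 x 90.03 = 0.1911 g, so %H2C2O4 = 0.1911/0.2117 x 100 = 90.3%.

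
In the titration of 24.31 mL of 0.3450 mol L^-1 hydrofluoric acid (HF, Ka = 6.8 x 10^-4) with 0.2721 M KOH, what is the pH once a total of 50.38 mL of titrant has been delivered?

n(acid) = 0.3450 x 0.02431 = 0.008387 mol; n(KOH) added = 0.2721 x 0.05038 = 0.01371 mol.
Base is in excess by 0.01371 - 0.008387 = 0.005321 mol in a total volume of 0.07469 L.
[OH^-] = 0.005321/0.07469 = 0.07125 M, so pOH = 1.15 and pH = 14.00 - 1.15 = 12.85.

12.85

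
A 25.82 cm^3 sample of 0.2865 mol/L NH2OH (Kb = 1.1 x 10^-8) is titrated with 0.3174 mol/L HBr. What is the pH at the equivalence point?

n(NH2OH) = 0.2865 x 0.02582 = 0.007397 mol; V(HBr) at equivalence = 0.007397/0.3174 = 0.02331 L.
At equivalence the base is fully converted to NH3OH+; total volume = 0.04913 L, so [NH3OH+] = 0.007397/0.04913 = 0.1506 M.
Ka(NH3OH+) = Kw/Kb = 1.0e-14 / 1.1 x 10^-8 = 9.09e-7.
[H^+] = sqrt(Ka x [NH3OH+]) = sqrt(9.09e-7 x 0.1506) = 0.000370 M.
pH = -log(0.000370) = 3.43.

3.43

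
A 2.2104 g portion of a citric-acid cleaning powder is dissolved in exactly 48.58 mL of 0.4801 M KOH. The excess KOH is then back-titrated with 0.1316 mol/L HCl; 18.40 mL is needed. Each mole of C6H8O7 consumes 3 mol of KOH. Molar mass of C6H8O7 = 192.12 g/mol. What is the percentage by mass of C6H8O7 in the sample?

60.6%

Total n(KOH) added = 0.4801 x 0.04858 = 0.02332 mol.
n(HCl) used = 0.1316 x 0.01840 = 0.002421 mol, which equals the excess n(KOH).
So n(KOH) consumed by the sample = 0.02332 - 0.002421 = 0.02090 mol.
n(C6H8O7) = 0.02090 / 3 = 0.006967 mol.
mass C6H8O7 = 0.006967 x 192.12 = 1.339 g, so %C6H8O7 = 1.339/2.2104 x 100 = 60.6%.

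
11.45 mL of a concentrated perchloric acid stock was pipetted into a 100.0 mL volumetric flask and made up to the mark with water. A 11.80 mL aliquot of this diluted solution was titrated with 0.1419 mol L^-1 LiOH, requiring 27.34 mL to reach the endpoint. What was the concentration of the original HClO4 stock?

2.87 M

n(LiOH) = 0.1419 x 0.02734 = 0.003880 mol.
n(HClO4) in the aliquot = 0.003880 mol.
[diluted HClO4] = 0.003880 / 0.01180 = 0.3288 M.
Dilution factor = 100.0/11.45 = 8.734, so [stock] = 0.3288 x 8.734 = 2.87 M.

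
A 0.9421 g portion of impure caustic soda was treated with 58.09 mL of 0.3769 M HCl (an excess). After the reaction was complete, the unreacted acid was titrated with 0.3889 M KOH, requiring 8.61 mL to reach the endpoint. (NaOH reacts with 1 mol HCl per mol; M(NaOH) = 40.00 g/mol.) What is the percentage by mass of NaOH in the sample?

Total n(HCl) added = 0.3769 x 0.05809 = 0.02189 mol.
n(KOH) used = 0.3889 x 0.008610 = 0.003348 mol, which equals the excess n(HCl).
So n(HCl) consumed by the sample = 0.02189 - 0.003348 = 0.01855 mol.
n(NaOH) = 0.01855 / 1 = 0.01855 mol.
mass NaOH = 0.01855 x 40.00 = 0.7418 g, so %NaOH = 0.7418/0.9421 x 100 = 78.7%.

78.7%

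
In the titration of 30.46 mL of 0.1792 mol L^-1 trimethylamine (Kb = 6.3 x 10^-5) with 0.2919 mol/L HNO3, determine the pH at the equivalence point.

5.38

n((CH3)3N) = 0.1792 x 0.03046 = 0.005458 mol; V(HNO3) at equivalence = 0.005458/0.2919 = 0.01870 L.
At equivalence the base is fully converted to (CH3)3NH+; total volume = 0.04916 L, so [(CH3)3NH+] = 0.005458/0.04916 = 0.1110 M.
Ka((CH3)3NH+) = Kw/Kb = 1.0e-14 / 6.3 x 10^-5 = 1.59e-10.
[H^+] = sqrt(Ka x [(CH3)3NH+]) = sqrt(1.59e-10 x 0.1110) = 4.20e-6 M.
pH = -log(4.20e-6) = 5.38.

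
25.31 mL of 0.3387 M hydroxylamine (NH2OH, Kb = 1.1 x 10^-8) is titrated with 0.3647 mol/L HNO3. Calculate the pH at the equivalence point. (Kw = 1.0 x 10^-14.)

3.40

n(NH2OH) = 0.3387 x 0.02531 = 0.008572 mol; V(HNO3) at equivalence = 0.008572/0.3647 = 0.02351 L.
At equivalence the base is fully converted to NH3OH+; total volume = 0.04882 L, so [NH3OH+] = 0.008572/0.04882 = 0.1756 M.
Ka(NH3OH+) = Kw/Kb = 1.0e-14 / 1.1 x 10^-8 = 9.09e-7.
[H^+] = sqrt(Ka x [NH3OH+]) = sqrt(9.09e-7 x 0.1756) = 0.000400 M.
pH = -log(0.000400) = 3.40.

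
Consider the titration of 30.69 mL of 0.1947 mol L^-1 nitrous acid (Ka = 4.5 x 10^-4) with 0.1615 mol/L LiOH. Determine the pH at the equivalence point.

n(HNO2) = 0.1947 x 0.03069 = 0.005975 mol; V(LiOH) at equivalence = 0.005975/0.1615 = 0.03700 L.
At equivalence all the acid is converted to NO2-; total volume = 0.03069 + 0.03700 = 0.06769 L, so [NO2-] = 0.005975/0.06769 = 0.08828 M.
Kb = Kw/Ka = 1.0e-14 / 4.5 x 10^-4 = 2.22e-11.
[OH^-] = sqrt(Kb x [NO2-]) = sqrt(2.22e-11 x 0.08828) = 1.40e-6 M.
pOH = 5.85, so pH = 14.00 - 5.85 = 8.15.

8.15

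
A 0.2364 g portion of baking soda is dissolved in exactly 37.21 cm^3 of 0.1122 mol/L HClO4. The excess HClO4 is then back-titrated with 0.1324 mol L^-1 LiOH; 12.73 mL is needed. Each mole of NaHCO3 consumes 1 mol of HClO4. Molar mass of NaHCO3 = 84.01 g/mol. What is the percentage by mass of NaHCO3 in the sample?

88.5%

Total n(HClO4) added = 0.1122 x 0.03721 = 0.004175 mol.
n(LiOH) used = 0.1324 x 0.01273 = 0.001685 mol, which equals the excess n(HClO4).
So n(HClO4) consumed by the sample = 0.004175 - 0.001685 = 0.002490 mol.
n(NaHCO3) = 0.002490 / 1 = 0.002490 mol.
mass NaHCO3 = 0.002490 x 84.01 = 0.2091 g, so %NaHCO3 = 0.2091/0.2364 x 100 = 88.5%.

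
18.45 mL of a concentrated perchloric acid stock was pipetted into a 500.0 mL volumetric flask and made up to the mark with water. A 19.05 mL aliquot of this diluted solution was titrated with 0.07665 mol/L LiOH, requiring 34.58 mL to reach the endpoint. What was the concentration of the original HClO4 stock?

n(LiOH) = 0.07665 x 0.03458 = 0.002651 mol.
n(HClO4) in the aliquot = 0.002651 mol.
[diluted HClO4] = 0.002651 / 0.01905 = 0.1391 M.
Dilution factor = 500.0/18.45 = 27.10, so [stock] = 0.1391 x 27.10 = 3.77 M.

3.77 M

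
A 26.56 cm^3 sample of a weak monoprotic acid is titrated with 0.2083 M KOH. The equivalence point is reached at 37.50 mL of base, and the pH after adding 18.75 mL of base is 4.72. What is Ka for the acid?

18.75 mL is half of the equivalence volume, so this is the half-equivalence point where [HA] = [A^-].
At half-equivalence pH = pKa, so pKa = 4.72.
Ka = 10^(-4.72) = 1.9 x 10^-5.

1.9 x 10^-5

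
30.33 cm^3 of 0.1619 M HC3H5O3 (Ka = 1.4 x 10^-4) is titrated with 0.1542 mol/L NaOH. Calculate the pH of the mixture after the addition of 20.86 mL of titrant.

Initial n(HC3H5O3) = 0.1619 x 0.03033 = 0.004910 mol.
n(NaOH) added = 0.1542 x 0.02086 = 0.003217 mol, converting that many moles of HC3H5O3 to C3H5O3-.
Remaining n(HC3H5O3) = 0.001694 mol; n(C3H5O3-) = 0.003217 mol.
By Henderson-Hasselbalch, pH = pKa + log([A^-]/[HA]) = 3.85 + log(0.003217/0.001694) = 3.85 + (+0.28) = 4.13.

4.13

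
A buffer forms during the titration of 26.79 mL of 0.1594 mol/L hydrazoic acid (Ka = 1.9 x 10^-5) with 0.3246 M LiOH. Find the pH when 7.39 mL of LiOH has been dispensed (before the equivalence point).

4.83

Initial n(HN3) = 0.1594 x 0.02679 = 0.004270 mol.
n(LiOH) added = 0.3246 x 0.007390 = 0.002399 mol, converting that many moles of HN3 to N3-.
Remaining n(HN3) = 0.001872 mol; n(N3-) = 0.002399 mol.
By Henderson-Hasselbalch, pH = pKa + log([A^-]/[HA]) = 4.72 + log(0.002399/0.001872) = 4.72 + (+0.11) = 4.83.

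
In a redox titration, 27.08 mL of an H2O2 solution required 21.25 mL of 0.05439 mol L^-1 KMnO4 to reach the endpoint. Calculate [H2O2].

n(KMnO4) = 0.05439 x 0.02125 = 0.001156 mol.
From the balanced equation, 2 mol KMnO4 reacts with 5 mol H2O2, so n(H2O2) = 0.001156 x 5/2 = 0.002889 mol.
[H2O2] = 0.002889 / 0.02708 L = 0.107 M.

0.107 M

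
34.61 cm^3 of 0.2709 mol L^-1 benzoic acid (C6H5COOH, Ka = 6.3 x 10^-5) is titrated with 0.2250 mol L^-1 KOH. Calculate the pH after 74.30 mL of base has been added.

n(acid) = 0.2709 x 0.03461 = 0.009376 mol; n(KOH) added = 0.2250 x 0.07430 = 0.01672 mol.
Base is in excess by 0.01672 - 0.009376 = 0.007342 mol in a total volume of 0.1089 L.
[OH^-] = 0.007342/0.1089 = 0.06741 M, so pOH = 1.17 and pH = 14.00 - 1.17 = 12.83.

12.83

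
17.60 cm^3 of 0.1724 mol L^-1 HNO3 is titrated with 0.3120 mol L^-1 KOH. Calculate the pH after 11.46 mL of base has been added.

12.27

n(acid) = 0.1724 x 0.01760 = 0.003034 mol; n(KOH) added = 0.3120 x 0.01146 = 0.003576 mol.
Base is in excess by 0.003576 - 0.003034 = 0.0005413 mol in a total volume of 0.02906 L.
[OH^-] = 0.0005413/0.02906 = 0.01863 M, so pOH = 1.73 and pH = 14.00 - 1.73 = 12.27.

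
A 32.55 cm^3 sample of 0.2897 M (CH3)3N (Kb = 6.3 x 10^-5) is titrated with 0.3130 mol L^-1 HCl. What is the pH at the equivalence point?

5.31

n((CH3)3N) = 0.2897 x 0.03255 = 0.009430 mol; V(HCl) at equivalence = 0.009430/0.3130 = 0.03013 L.
At equivalence the base is fully converted to (CH3)3NH+; total volume = 0.06268 L, so [(CH3)3NH+] = 0.009430/0.06268 = 0.1504 M.
Ka((CH3)3NH+) = Kw/Kb = 1.0e-14 / 6.3 x 10^-5 = 1.59e-10.
[H^+] = sqrt(Ka x [(CH3)3NH+]) = sqrt(1.59e-10 x 0.1504) = 4.89e-6 M.
pH = -log(4.89e-6) = 5.31.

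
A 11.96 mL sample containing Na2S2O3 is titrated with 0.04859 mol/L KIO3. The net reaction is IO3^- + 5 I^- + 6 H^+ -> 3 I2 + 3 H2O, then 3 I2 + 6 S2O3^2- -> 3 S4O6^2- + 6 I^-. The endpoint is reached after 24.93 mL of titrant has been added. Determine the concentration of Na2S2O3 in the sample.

0.608 M

n(KIO3) = 0.04859 x 0.02493 = 0.001211 mol.
From the balanced equation, 1 mol KIO3 reacts with 6 mol Na2S2O3, so n(Na2S2O3) = 0.001211 x 6/1 = 0.007268 mol.
[Na2S2O3] = 0.007268 / 0.01196 L = 0.608 M.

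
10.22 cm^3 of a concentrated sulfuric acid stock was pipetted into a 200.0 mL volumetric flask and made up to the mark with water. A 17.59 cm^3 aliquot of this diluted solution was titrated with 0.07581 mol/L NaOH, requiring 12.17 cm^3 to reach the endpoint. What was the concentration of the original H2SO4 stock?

n(NaOH) = 0.07581 x 0.01217 = 0.0009226 mol.
n(H2SO4) in the aliquot = 0.0009226 x 1/2 = 0.0004613 mol.
[diluted H2SO4] = 0.0004613 / 0.01759 = 0.02623 M.
Dilution factor = 200.0/10.22 = 19.57, so [stock] = 0.02623 x 19.57 = 0.513 M.

0.513 M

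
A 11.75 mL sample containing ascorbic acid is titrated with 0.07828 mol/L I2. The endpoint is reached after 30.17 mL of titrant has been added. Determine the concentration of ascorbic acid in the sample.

n(I2) = 0.07828 x 0.03017 = 0.002362 mol.
From the balanced equation, 1 mol I2 reacts with 1 mol ascorbic acid, so n(ascorbic acid) = 0.002362 x 1/1 = 0.002362 mol.
[ascorbic acid] = 0.002362 / 0.01175 L = 0.201 M.

0.201 M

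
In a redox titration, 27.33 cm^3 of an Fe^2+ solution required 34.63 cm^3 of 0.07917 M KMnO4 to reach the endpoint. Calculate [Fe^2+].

n(KMnO4) = 0.07917 x 0.03463 = 0.002742 mol.
From the balanced equation, 1 mol KMnO4 reacts with 5 mol Fe^2+, so n(Fe^2+) = 0.002742 x 5/1 = 0.01371 mol.
[Fe^2+] = 0.01371 / 0.02733 L = 0.502 M.

0.502 M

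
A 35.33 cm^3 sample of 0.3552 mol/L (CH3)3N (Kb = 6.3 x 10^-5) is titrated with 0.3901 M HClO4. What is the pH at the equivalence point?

n((CH3)3N) = 0.3552 x 0.03533 = 0.01255 mol; V(HClO4) at equivalence = 0.01255/0.3901 = 0.03217 L.
At equivalence the base is fully converted to (CH3)3NH+; total volume = 0.06750 L, so [(CH3)3NH+] = 0.01255/0.06750 = 0.1859 M.
Ka((CH3)3NH+) = Kw/Kb = 1.0e-14 / 6.3 x 10^-5 = 1.59e-10.
[H^+] = sqrt(Ka x [(CH3)3NH+]) = sqrt(1.59e-10 x 0.1859) = 5.43e-6 M.
pH = -log(5.43e-6) = 5.27.

5.27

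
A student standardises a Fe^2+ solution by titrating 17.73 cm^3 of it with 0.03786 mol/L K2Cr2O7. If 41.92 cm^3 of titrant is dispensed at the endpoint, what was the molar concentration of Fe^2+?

0.537 M

n(K2Cr2O7) = 0.03786 x 0.04192 = 0.001587 mol.
From the balanced equation, 1 mol K2Cr2O7 reacts with 6 mol Fe^2+, so n(Fe^2+) = 0.001587 x 6/1 = 0.009523 mol.
[Fe^2+] = 0.009523 / 0.01773 L = 0.537 M.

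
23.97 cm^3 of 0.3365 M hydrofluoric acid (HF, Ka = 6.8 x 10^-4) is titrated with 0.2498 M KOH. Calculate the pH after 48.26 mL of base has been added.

12.74

n(acid) = 0.3365 x 0.02397 = 0.008066 mol; n(KOH) added = 0.2498 x 0.04826 = 0.01206 mol.
Base is in excess by 0.01206 - 0.008066 = 0.003989 mol in a total volume of 0.07223 L.
[OH^-] = 0.003989/0.07223 = 0.05523 M, so pOH = 1.26 and pH = 14.00 - 1.26 = 12.74.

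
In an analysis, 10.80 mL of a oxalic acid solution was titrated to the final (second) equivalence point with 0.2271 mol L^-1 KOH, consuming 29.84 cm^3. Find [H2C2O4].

0.314 M

n(KOH) = 0.2271 x 0.02984 = 0.006777 mol.
At the final (second) equivalence point, 2 mol OH^- react per mol H2C2O4, so n(H2C2O4) = 0.006777 / 2 = 0.003388 mol.
[H2C2O4] = 0.003388 / 0.01080 L = 0.314 M.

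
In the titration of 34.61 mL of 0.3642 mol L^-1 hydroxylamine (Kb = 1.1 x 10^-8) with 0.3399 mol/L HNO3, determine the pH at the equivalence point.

3.40

n(NH2OH) = 0.3642 x 0.03461 = 0.01260 mol; V(HNO3) at equivalence = 0.01260/0.3399 = 0.03708 L.
At equivalence the base is fully converted to NH3OH+; total volume = 0.07169 L, so [NH3OH+] = 0.01260/0.07169 = 0.1758 M.
Ka(NH3OH+) = Kw/Kb = 1.0e-14 / 1.1 x 10^-8 = 9.09e-7.
[H^+] = sqrt(Ka x [NH3OH+]) = sqrt(9.09e-7 x 0.1758) = 0.000400 M.
pH = -log(0.000400) = 3.40.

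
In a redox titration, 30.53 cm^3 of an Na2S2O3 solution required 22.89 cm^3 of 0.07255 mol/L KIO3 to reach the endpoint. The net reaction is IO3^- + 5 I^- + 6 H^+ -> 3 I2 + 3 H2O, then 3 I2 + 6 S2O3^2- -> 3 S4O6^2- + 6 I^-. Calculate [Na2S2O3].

0.326 M

n(KIO3) = 0.07255 x 0.02289 = 0.001661 mol.
From the balanced equation, 1 mol KIO3 reacts with 6 mol Na2S2O3, so n(Na2S2O3) = 0.001661 x 6/1 = 0.009964 mol.
[Na2S2O3] = 0.009964 / 0.03053 L = 0.326 M.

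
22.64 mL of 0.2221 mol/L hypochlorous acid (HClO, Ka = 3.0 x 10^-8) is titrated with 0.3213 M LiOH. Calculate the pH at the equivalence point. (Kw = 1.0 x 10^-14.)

10.32

n(HClO) = 0.2221 x 0.02264 = 0.005028 mol; V(LiOH) at equivalence = 0.005028/0.3213 = 0.01565 L.
At equivalence all the acid is converted to ClO-; total volume = 0.02264 + 0.01565 = 0.03829 L, so [ClO-] = 0.005028/0.03829 = 0.1313 M.
Kb = Kw/Ka = 1.0e-14 / 3.0 x 10^-8 = 3.33e-7.
[OH^-] = sqrt(Kb x [ClO-]) = sqrt(3.33e-7 x 0.1313) = 0.000209 M.
pOH = 3.68, so pH = 14.00 - 3.68 = 10.32.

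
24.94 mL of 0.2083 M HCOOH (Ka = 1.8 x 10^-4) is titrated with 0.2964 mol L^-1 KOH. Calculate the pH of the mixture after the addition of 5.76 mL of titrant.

3.43

Initial n(HCOOH) = 0.2083 x 0.02494 = 0.005195 mol.
n(KOH) added = 0.2964 x 0.005760 = 0.001707 mol, converting that many moles of HCOOH to HCOO-.
Remaining n(HCOOH) = 0.003488 mol; n(HCOO-) = 0.001707 mol.
By Henderson-Hasselbalch, pH = pKa + log([A^-]/[HA]) = 3.74 + log(0.001707/0.003488) = 3.74 + (-0.31) = 3.43.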